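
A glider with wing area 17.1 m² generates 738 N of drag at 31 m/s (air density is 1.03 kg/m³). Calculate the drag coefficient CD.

From D = ½ρv²S·CD, rearranging gives CD = 2D/(ρv²S).
CD = 2 × 738 / (1.03 × 31² × 17.1) = 0.0872

CD = 0.0872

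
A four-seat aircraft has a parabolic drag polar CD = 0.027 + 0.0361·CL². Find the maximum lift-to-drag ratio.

For CD = CD0 + K·CL², (L/D)max occurs at CL* = √(CD0/K) and equals 1/(2√(K·CD0)).
(L/D)max = 1/(2√(0.0361 × 0.027)) = 1/(2 × 0.03122) = 16

(L/D)max = 16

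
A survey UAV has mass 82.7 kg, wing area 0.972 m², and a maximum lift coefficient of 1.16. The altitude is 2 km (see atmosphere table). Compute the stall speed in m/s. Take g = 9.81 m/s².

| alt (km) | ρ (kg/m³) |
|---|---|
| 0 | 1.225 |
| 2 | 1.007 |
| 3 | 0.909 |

V_stall = 37.8 m/s

At 2 km, from the table: ρ = 1.007 kg/m³.
Weight W = mg = 82.7 × 9.81 = 811.3 N.
From L = ½ρV²S·CL,max = W: V_stall = √(2W/(ρSCL,max)) = √(2·811.3/(1.007·0.972·1.16))
V_stall = √1429 = 37.8 m/s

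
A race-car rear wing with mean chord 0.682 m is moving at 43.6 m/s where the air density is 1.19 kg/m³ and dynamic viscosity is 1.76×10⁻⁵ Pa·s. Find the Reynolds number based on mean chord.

Re = 2.01×10^6

Re = ρ·v·c/μ = 1.19 × 43.6 × 0.682 / (1.76×10⁻⁵) = 2.01×10^6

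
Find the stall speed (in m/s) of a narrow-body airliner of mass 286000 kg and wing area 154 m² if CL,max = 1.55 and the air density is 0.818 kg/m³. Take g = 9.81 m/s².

At stall, lift equals weight: L = W = m·g = 286000 × 9.81 = 2.806×10^6 N.
V_stall = √(2W/(ρ·S·CL,max)) = √(2 × 2.806×10^6 / (0.818 × 154 × 1.55))
V_stall = √28740 = 170 m/s

V_stall = 170 m/s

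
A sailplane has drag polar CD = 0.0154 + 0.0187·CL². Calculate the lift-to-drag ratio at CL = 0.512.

L/D = 25.2

CD = 0.0154 + 0.0187 × 0.512² = 0.0203
L/D = CL/CD = 0.512 / 0.0203 = 25.2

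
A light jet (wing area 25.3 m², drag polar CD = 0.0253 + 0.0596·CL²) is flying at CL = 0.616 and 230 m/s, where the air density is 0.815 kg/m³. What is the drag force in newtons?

D = 26100 N

CD = 0.0253 + 0.0596 × 0.616² = 0.04792
D = ½ρv²S·CD = ½ × 0.815 × 230² × 25.3 × 0.04792 = 26100 N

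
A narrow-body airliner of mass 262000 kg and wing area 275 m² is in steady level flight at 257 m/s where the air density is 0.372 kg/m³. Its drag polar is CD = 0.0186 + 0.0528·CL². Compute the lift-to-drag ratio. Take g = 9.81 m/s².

L/D = 15.5

Weight W = mg = 262000 × 9.81 = 2.5702×10^6 N; in level flight L = W.
Dynamic pressure q = 0.5 × 0.372 × 257² = 12290 Pa.
CL = 2W/(ρv²S) = 2×2.5702×10^6/(0.372×257²×275) = 0.7608.
CD = 0.0186 + 0.0528 × 0.7608² = 0.04916.
L/D = CL/CD = 0.7608 / 0.04916 = 15.5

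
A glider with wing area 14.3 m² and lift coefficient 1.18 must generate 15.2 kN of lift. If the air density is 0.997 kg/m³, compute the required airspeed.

L = ½ρv²S·CL ⇒ v = √(2L/(ρ·S·CL))
v = √(2 × 15200 / (0.997 × 14.3 × 1.18)) = √1807 = 42.5 m/s

v = 42.5 m/s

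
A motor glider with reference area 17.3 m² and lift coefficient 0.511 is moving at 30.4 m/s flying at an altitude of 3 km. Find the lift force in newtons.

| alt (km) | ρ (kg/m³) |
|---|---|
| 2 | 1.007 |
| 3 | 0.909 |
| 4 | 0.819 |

At 3 km, from the table: ρ = 0.909 kg/m³.
L = ½ρv²S·CL = ½ × 0.909 × 30.4² × 17.3 × 0.511 = 3710 N

L = 3710 N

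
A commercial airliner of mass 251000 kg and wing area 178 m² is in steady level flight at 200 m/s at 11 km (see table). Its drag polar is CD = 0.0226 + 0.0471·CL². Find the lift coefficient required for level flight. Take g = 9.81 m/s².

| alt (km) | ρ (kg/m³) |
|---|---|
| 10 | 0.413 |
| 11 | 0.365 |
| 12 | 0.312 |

CL = 1.89

At 11 km, from the table: ρ = 0.365 kg/m³.
In steady level flight, lift balances weight: W = mg = 251000 × 9.81 = 2.4623×10^6 N.
q = ½ρv² = ½ × 0.365 × 200² = 7300 Pa.
CL = 2W/(ρv²S) = 2×2.4623×10^6/(0.365×200²×178) = 1.895.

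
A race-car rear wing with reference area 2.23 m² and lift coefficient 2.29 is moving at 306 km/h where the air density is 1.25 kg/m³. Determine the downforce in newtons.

L = 23100 N

Convert speed: v = 306 km/h ÷ 3.6 = 85 m/s.
Dynamic pressure q = ½ρv² = ½ × 1.25 × 85² = 4516 Pa.
L = q·S·CL = 4516 × 2.23 × 2.29 = 23100 N ≈ 23.1 kN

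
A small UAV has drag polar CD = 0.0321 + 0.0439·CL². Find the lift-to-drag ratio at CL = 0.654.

CD = 0.0321 + 0.0439 × 0.654² = 0.05088
L/D = CL/CD = 0.654 / 0.05088 = 12.9

L/D = 12.9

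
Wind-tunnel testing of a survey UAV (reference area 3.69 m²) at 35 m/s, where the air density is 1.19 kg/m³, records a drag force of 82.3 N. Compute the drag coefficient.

From D = ½ρv²S·CD, rearranging gives CD = 2D/(ρv²S).
CD = 2 × 82.3 / (1.19 × 35² × 3.69) = 0.0306

CD = 0.0306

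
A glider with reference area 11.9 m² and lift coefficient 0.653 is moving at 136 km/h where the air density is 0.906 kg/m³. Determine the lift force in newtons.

L = 5020 N

Convert speed: v = 136 km/h ÷ 3.6 = 37.78 m/s.
Dynamic pressure q = ½ρv² = ½ × 0.906 × 37.78² = 646.5 Pa.
L = q·S·CL = 646.5 × 11.9 × 0.653 = 5020 N ≈ 5.02 kN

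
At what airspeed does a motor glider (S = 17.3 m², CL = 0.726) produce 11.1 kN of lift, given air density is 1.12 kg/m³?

L = ½ρv²S·CL ⇒ v = √(2L/(ρ·S·CL))
v = √(2 × 11100 / (1.12 × 17.3 × 0.726)) = √1578 = 39.7 m/s

v = 39.7 m/s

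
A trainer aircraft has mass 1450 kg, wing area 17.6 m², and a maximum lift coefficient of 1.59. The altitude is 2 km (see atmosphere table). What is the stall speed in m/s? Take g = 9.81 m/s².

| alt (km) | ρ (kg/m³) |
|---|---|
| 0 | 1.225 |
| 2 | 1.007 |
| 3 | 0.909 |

V_stall = 31.8 m/s

At 2 km, from the table: ρ = 1.007 kg/m³.
Stall occurs when L = W at CL,max. W = mg = 1450 × 9.81 = 14220 N.
From L = ½ρV²S·CL,max = W: V_stall = √(2W/(ρSCL,max)) = √(2·14220/(1.007·17.6·1.59))
V_stall = √1010 = 31.8 m/s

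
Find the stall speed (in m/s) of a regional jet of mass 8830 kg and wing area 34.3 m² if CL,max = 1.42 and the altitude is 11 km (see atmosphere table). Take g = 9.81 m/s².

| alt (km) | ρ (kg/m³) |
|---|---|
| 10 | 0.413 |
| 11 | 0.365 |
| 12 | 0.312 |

V_stall = 98.7 m/s

At 11 km, from the table: ρ = 0.365 kg/m³.
Weight W = mg = 8830 × 9.81 = 86620 N.
From L = ½ρV²S·CL,max = W: V_stall = √(2W/(ρSCL,max)) = √(2·86620/(0.365·34.3·1.42))
V_stall = √9745 = 98.7 m/s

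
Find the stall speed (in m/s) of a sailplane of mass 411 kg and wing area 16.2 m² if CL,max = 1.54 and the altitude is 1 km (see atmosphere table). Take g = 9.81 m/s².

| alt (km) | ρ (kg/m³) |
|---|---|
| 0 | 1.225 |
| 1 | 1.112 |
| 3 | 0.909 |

At 1 km, from the table: ρ = 1.112 kg/m³.
Weight W = mg = 411 × 9.81 = 4032 N.
From L = ½ρV²S·CL,max = W: V_stall = √(2W/(ρSCL,max)) = √(2·4032/(1.112·16.2·1.54))
V_stall = √290.7 = 17 m/s

V_stall = 17 m/s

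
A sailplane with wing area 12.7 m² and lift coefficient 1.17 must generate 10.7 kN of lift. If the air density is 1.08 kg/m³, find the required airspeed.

L = ½ρv²S·CL ⇒ v = √(2L/(ρ·S·CL))
v = √(2 × 10700 / (1.08 × 12.7 × 1.17)) = √1334 = 36.5 m/s

v = 36.5 m/s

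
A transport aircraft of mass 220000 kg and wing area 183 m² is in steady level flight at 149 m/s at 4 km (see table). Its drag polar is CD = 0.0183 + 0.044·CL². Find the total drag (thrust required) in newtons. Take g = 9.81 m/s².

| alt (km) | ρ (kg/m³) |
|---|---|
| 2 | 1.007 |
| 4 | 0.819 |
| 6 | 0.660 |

D = 1.54×10^5 N

At 4 km, from the table: ρ = 0.819 kg/m³.
In steady level flight, lift balances weight: W = mg = 220000 × 9.81 = 2.1582×10^6 N.
Dynamic pressure q = 0.5 × 0.819 × 149² = 9091 Pa.
CL = 2W/(ρv²S) = 2×2.1582×10^6/(0.819×149²×183) = 1.297.
CD = 0.0183 + 0.044 × 1.297² = 0.09234.
D = q·S·CD = 9091 × 183 × 0.09234 = 1.536×10^5 N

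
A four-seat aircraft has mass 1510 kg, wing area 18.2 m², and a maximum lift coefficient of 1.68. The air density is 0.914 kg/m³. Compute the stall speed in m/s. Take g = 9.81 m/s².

At stall, lift equals weight: L = W = m·g = 1510 × 9.81 = 14810 N.
From L = ½ρV²S·CL,max = W: V_stall = √(2W/(ρSCL,max)) = √(2·14810/(0.914·18.2·1.68))
V_stall = √1060 = 32.6 m/s

V_stall = 32.6 m/s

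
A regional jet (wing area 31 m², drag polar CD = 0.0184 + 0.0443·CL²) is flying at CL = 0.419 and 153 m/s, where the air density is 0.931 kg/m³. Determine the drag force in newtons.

D = 8840 N

CD = 0.0184 + 0.0443 × 0.419² = 0.02618
D = ½ρv²S·CD = ½ × 0.931 × 153² × 31 × 0.02618 = 8840 N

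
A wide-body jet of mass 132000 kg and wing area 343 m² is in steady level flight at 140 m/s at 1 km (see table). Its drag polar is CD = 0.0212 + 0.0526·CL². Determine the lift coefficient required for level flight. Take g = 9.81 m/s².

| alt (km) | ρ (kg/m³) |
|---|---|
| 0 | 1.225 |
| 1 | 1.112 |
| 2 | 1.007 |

CL = 0.346

At 1 km, from the table: ρ = 1.112 kg/m³.
Level flight ⇒ L = W = m·g = 132000 × 9.81 = 1.2949×10^6 N.
Dynamic pressure q = 0.5 × 1.112 × 140² = 10900 Pa.
CL = W/(q·S) = 1.2949×10^6 / (10900 × 343) = 0.3464.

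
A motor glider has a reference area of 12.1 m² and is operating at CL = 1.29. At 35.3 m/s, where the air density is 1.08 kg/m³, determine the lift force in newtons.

L = 10500 N

L = ½ρv²S·CL = ½ × 1.08 × 35.3² × 12.1 × 1.29 = 10500 N ≈ 10.5 kN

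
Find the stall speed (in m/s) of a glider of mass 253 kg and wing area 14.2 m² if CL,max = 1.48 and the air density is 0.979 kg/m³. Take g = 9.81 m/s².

Weight W = mg = 253 × 9.81 = 2482 N.
From L = ½ρV²S·CL,max = W: V_stall = √(2W/(ρSCL,max)) = √(2·2482/(0.979·14.2·1.48))
V_stall = √241.3 = 15.5 m/s

V_stall = 15.5 m/s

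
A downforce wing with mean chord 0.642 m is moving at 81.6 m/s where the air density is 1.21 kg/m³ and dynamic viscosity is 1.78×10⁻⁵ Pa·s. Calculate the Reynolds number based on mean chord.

Re = ρ·v·c/μ = 1.21 × 81.6 × 0.642 / (1.78×10⁻⁵) = 3.56×10^6

Re = 3.56×10^6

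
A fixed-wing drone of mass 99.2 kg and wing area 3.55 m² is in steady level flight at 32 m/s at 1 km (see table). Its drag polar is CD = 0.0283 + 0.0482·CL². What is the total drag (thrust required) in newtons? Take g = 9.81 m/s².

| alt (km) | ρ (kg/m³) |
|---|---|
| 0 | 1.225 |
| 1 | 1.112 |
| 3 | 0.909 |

At 1 km, from the table: ρ = 1.112 kg/m³.
In steady level flight, lift balances weight: W = mg = 99.2 × 9.81 = 973.15 N.
q = ½ρv² = ½ × 1.112 × 32² = 569.3 Pa.
Required CL = L/(qS) = 973.15/(569.3·3.55) = 0.4815.
CD = 0.0283 + 0.0482 × 0.4815² = 0.03947.
D = q·S·CD = 569.3 × 3.55 × 0.03947 = 79.78 N

D = 79.8 N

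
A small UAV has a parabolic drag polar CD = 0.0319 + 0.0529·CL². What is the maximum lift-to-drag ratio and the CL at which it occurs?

For CD = CD0 + K·CL², (L/D)max occurs at CL* = √(CD0/K) and equals 1/(2√(K·CD0)).
(L/D)max = 1/(2√(0.0529 × 0.0319)) = 1/(2 × 0.04108) = 12.2
CL* = √(0.0319/0.0529) = 0.777

(L/D)max = 12.2, at CL = 0.777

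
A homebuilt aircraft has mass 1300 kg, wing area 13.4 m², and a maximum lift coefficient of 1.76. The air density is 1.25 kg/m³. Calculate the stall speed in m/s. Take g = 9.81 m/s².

V_stall = 29.4 m/s

At stall, lift equals weight: L = W = m·g = 1300 × 9.81 = 12750 N.
From L = ½ρV²S·CL,max = W: V_stall = √(2W/(ρSCL,max)) = √(2·12750/(1.25·13.4·1.76))
V_stall = √865.2 = 29.4 m/s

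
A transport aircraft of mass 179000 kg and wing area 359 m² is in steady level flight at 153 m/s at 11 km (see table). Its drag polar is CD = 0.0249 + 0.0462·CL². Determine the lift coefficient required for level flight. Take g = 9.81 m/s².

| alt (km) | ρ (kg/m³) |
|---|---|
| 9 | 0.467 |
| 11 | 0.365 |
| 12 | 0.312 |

At 11 km, from the table: ρ = 0.365 kg/m³.
In steady level flight, lift balances weight: W = mg = 179000 × 9.81 = 1.756×10^6 N.
Dynamic pressure q = 0.5 × 0.365 × 153² = 4272 Pa.
Required CL = L/(qS) = 1.756×10^6/(4272·359) = 1.145.

CL = 1.14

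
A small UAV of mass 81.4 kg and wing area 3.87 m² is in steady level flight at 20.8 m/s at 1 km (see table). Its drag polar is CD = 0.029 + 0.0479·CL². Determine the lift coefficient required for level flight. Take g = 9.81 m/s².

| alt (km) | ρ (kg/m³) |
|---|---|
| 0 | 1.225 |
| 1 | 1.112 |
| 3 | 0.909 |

At 1 km, from the table: ρ = 1.112 kg/m³.
Weight W = mg = 81.4 × 9.81 = 798.53 N; in level flight L = W.
q = ½ρv² = ½ × 1.112 × 20.8² = 240.5 Pa.
Required CL = L/(qS) = 798.53/(240.5·3.87) = 0.8578.

CL = 0.858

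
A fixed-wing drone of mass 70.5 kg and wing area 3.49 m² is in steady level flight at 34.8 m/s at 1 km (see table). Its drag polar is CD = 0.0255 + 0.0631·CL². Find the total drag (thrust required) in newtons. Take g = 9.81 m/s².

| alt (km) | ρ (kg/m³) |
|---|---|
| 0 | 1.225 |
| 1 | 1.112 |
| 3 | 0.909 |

At 1 km, from the table: ρ = 1.112 kg/m³.
Level flight ⇒ L = W = m·g = 70.5 × 9.81 = 691.61 N.
Dynamic pressure q = 0.5 × 1.112 × 34.8² = 673.3 Pa.
CL = 2W/(ρv²S) = 2×691.61/(1.112×34.8²×3.49) = 0.2943.
CD = 0.0255 + 0.0631 × 0.2943² = 0.03097.
D = q·S·CD = 673.3 × 3.49 × 0.03097 = 72.77 N

D = 72.8 N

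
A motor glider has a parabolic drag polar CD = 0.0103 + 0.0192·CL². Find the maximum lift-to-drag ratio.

(L/D)max = 35.6

For CD = CD0 + K·CL², (L/D)max occurs at CL* = √(CD0/K) and equals 1/(2√(K·CD0)).
(L/D)max = 1/(2√(0.0192 × 0.0103)) = 1/(2 × 0.01406) = 35.6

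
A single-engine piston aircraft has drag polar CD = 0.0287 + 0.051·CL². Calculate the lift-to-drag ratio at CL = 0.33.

L/D = 9.63

CD = 0.0287 + 0.051 × 0.33² = 0.03425
L/D = CL/CD = 0.33 / 0.03425 = 9.63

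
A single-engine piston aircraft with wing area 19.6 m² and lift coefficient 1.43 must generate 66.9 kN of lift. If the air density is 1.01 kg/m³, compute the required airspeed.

L = ½ρv²S·CL ⇒ v = √(2L/(ρ·S·CL))
v = √(2 × 66900 / (1.01 × 19.6 × 1.43)) = √4727 = 68.7 m/s

v = 68.7 m/s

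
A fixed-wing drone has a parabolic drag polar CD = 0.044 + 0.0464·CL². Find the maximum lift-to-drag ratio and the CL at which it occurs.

(L/D)max = 11.1, at CL = 0.974

For CD = CD0 + K·CL², (L/D)max occurs at CL* = √(CD0/K) and equals 1/(2√(K·CD0)).
(L/D)max = 1/(2√(0.0464 × 0.044)) = 1/(2 × 0.04518) = 11.1
CL* = √(0.044/0.0464) = 0.974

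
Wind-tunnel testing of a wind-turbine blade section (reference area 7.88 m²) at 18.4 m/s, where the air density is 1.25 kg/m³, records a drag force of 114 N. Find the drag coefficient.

CD = 0.0684

From D = ½ρv²S·CD, rearranging gives CD = 2D/(ρv²S).
CD = 2 × 114 / (1.25 × 18.4² × 7.88) = 0.0684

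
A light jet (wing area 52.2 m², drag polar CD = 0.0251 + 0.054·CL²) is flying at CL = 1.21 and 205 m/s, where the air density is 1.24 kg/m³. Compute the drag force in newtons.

D = 1.42×10^5 N

CD = 0.0251 + 0.054 × 1.21² = 0.1042
D = ½ρv²S·CD = ½ × 1.24 × 205² × 52.2 × 0.1042 = 1.42×10^5 N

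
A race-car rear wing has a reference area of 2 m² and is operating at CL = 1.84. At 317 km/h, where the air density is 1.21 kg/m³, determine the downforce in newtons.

L = 17300 N

Convert speed: v = 317 km/h ÷ 3.6 = 88.06 m/s.
Dynamic pressure q = ½ρv² = ½ × 1.21 × 88.06² = 4691 Pa.
L = q·S·CL = 4691 × 2 × 1.84 = 17300 N ≈ 17.3 kN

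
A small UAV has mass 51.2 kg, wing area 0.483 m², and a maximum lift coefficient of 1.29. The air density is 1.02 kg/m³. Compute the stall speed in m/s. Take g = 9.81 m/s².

Weight W = mg = 51.2 × 9.81 = 502.3 N.
V_stall = √(2W/(ρ·S·CL,max)) = √(2 × 502.3 / (1.02 × 0.483 × 1.29))
V_stall = √1581 = 39.8 m/s

V_stall = 39.8 m/s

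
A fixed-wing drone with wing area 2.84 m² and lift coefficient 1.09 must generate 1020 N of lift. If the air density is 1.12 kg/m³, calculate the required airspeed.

L = ½ρv²S·CL ⇒ v = √(2L/(ρ·S·CL))
v = √(2 × 1020 / (1.12 × 2.84 × 1.09)) = √588.4 = 24.3 m/s

v = 24.3 m/s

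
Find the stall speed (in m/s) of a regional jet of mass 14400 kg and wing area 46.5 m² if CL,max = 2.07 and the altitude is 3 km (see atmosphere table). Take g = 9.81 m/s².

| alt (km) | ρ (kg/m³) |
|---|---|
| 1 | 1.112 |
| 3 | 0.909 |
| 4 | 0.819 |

At 3 km, from the table: ρ = 0.909 kg/m³.
At stall, lift equals weight: L = W = m·g = 14400 × 9.81 = 1.413×10^5 N.
From L = ½ρV²S·CL,max = W: V_stall = √(2W/(ρSCL,max)) = √(2·1.413×10^5/(0.909·46.5·2.07))
V_stall = √3229 = 56.8 m/s

V_stall = 56.8 m/s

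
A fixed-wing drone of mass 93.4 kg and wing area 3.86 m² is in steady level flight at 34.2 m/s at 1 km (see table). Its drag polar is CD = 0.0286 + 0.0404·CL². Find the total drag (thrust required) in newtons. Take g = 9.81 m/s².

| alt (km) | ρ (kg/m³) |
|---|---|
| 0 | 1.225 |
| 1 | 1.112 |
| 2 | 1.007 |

D = 85.3 N

At 1 km, from the table: ρ = 1.112 kg/m³.
Weight W = mg = 93.4 × 9.81 = 916.25 N; in level flight L = W.
Dynamic pressure q = 0.5 × 1.112 × 34.2² = 650.3 Pa.
CL = W/(q·S) = 916.25 / (650.3 × 3.86) = 0.365.
CD = 0.0286 + 0.0404 × 0.365² = 0.03398.
D = q·S·CD = 650.3 × 3.86 × 0.03398 = 85.3 N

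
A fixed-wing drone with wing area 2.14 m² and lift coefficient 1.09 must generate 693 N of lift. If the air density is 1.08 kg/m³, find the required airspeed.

L = ½ρv²S·CL ⇒ v = √(2L/(ρ·S·CL))
v = √(2 × 693 / (1.08 × 2.14 × 1.09)) = √550.2 = 23.5 m/s

v = 23.5 m/s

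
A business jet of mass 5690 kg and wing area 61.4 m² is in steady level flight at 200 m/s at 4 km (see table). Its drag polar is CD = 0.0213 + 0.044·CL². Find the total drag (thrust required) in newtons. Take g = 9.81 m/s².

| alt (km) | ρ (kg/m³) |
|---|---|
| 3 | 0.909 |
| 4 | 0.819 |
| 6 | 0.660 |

At 4 km, from the table: ρ = 0.819 kg/m³.
Level flight ⇒ L = W = m·g = 5690 × 9.81 = 55819 N.
Dynamic pressure q = 0.5 × 0.819 × 200² = 16380 Pa.
Required CL = L/(qS) = 55819/(16380·61.4) = 0.0555.
CD = 0.0213 + 0.044 × 0.0555² = 0.02144.
D = q·S·CD = 16380 × 61.4 × 0.02144 = 21560 N

D = 21600 N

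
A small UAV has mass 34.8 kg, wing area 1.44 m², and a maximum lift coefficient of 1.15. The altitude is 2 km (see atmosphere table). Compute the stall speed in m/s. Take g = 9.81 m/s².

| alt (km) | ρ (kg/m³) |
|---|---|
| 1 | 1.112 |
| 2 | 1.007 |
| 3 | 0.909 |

At 2 km, from the table: ρ = 1.007 kg/m³.
Stall occurs when L = W at CL,max. W = mg = 34.8 × 9.81 = 341.4 N.
V_stall = √(2W/(ρ·S·CL,max)) = √(2 × 341.4 / (1.007 × 1.44 × 1.15))
V_stall = √409.4 = 20.2 m/s

V_stall = 20.2 m/s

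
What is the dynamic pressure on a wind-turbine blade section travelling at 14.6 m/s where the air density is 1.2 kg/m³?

q = ½ρv² = ½ × 1.2 × 14.6² = 128 Pa

q = 128 Pa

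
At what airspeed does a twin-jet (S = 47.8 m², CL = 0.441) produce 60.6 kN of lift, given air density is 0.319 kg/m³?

v = 134 m/s

L = ½ρv²S·CL ⇒ v = √(2L/(ρ·S·CL))
v = √(2 × 60600 / (0.319 × 47.8 × 0.441)) = √18020 = 134 m/s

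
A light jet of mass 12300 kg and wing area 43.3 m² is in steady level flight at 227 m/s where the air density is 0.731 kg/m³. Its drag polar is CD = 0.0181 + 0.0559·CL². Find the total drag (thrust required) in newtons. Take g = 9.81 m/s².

D = 15800 N

Level flight ⇒ L = W = m·g = 12300 × 9.81 = 1.2066×10^5 N.
Dynamic pressure q = 0.5 × 0.731 × 227² = 18830 Pa.
Required CL = L/(qS) = 1.2066×10^5/(18830·43.3) = 0.148.
CD = 0.0181 + 0.0559 × 0.148² = 0.01932.
D = q·S·CD = 18830 × 43.3 × 0.01932 = 15760 N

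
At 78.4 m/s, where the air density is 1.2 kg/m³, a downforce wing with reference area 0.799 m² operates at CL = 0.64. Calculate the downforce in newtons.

Dynamic pressure q = ½ρv² = ½ × 1.2 × 78.4² = 3688 Pa.
L = q·S·CL = 3688 × 0.799 × 0.64 = 1890 N

L = 1890 N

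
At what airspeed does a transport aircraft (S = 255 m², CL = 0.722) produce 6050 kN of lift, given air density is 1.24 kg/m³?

L = ½ρv²S·CL ⇒ v = √(2L/(ρ·S·CL))
v = √(2 × 6.05×10^6 / (1.24 × 255 × 0.722)) = √53000 = 230 m/s

v = 230 m/s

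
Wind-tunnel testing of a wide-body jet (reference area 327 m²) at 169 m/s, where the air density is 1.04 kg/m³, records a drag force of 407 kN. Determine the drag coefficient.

From D = ½ρv²S·CD, rearranging gives CD = 2D/(ρv²S).
CD = 2 × 4.07×10^5 / (1.04 × 169² × 327) = 0.0838

CD = 0.0838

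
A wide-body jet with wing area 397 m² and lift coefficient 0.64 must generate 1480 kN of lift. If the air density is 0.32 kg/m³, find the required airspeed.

v = 191 m/s

L = ½ρv²S·CL ⇒ v = √(2L/(ρ·S·CL))
v = √(2 × 1.48×10^6 / (0.32 × 397 × 0.64)) = √36410 = 191 m/s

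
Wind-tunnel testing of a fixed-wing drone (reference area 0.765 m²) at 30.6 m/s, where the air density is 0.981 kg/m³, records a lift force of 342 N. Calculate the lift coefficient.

From L = ½ρv²S·CL, rearranging gives CL = 2L/(ρv²S).
CL = 2 × 342 / (0.981 × 30.6² × 0.765) = 0.973

CL = 0.973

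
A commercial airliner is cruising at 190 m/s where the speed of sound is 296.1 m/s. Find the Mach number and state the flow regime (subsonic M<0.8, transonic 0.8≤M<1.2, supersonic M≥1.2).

M = v/a = 190 / 296.1 = 0.642
M = 0.642 → subsonic.

M = 0.642 (subsonic)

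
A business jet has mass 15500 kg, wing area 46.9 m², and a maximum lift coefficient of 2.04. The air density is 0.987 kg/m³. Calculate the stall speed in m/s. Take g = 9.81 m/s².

Stall occurs when L = W at CL,max. W = mg = 15500 × 9.81 = 1.521×10^5 N.
From L = ½ρV²S·CL,max = W: V_stall = √(2W/(ρSCL,max)) = √(2·1.521×10^5/(0.987·46.9·2.04))
V_stall = √3220 = 56.7 m/s

V_stall = 56.7 m/s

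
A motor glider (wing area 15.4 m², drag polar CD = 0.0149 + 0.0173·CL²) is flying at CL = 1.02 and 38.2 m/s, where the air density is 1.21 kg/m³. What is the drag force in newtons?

CD = 0.0149 + 0.0173 × 1.02² = 0.0329
D = ½ρv²S·CD = ½ × 1.21 × 38.2² × 15.4 × 0.0329 = 447 N

D = 447 N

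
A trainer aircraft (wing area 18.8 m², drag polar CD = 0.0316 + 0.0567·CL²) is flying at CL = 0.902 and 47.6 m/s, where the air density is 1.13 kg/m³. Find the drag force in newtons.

D = 1870 N

CD = 0.0316 + 0.0567 × 0.902² = 0.07773
D = ½ρv²S·CD = ½ × 1.13 × 47.6² × 18.8 × 0.07773 = 1870 N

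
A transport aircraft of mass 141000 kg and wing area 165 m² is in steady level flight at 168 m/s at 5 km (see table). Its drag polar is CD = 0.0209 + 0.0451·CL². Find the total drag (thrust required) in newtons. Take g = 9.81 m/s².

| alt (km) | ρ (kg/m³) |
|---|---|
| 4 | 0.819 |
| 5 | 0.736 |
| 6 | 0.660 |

D = 86200 N

At 5 km, from the table: ρ = 0.736 kg/m³.
In steady level flight, lift balances weight: W = mg = 141000 × 9.81 = 1.3832×10^6 N.
q = ½ρv² = ½ × 0.736 × 168² = 10390 Pa.
CL = W/(q·S) = 1.3832×10^6 / (10390 × 165) = 0.8071.
CD = 0.0209 + 0.0451 × 0.8071² = 0.05028.
D = q·S·CD = 10390 × 165 × 0.05028 = 86170 N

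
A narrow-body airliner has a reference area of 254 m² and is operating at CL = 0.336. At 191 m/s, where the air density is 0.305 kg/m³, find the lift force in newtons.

L = ½ρv²S·CL = ½ × 0.305 × 191² × 254 × 0.336 = 4.75×10^5 N ≈ 475 kN

L = 4.75×10^5 N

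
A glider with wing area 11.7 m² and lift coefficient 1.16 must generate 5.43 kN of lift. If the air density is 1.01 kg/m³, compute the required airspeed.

L = ½ρv²S·CL ⇒ v = √(2L/(ρ·S·CL))
v = √(2 × 5430 / (1.01 × 11.7 × 1.16)) = √792.3 = 28.1 m/s

v = 28.1 m/s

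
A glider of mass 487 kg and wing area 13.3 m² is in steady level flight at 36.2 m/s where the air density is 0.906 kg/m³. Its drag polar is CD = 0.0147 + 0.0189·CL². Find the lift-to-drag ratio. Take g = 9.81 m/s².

L/D = 28

In steady level flight, lift balances weight: W = mg = 487 × 9.81 = 4777.5 N.
q = ½ρv² = ½ × 0.906 × 36.2² = 593.6 Pa.
CL = 2W/(ρv²S) = 2×4777.5/(0.906×36.2²×13.3) = 0.6051.
CD = 0.0147 + 0.0189 × 0.6051² = 0.02162.
L/D = CL/CD = 0.6051 / 0.02162 = 28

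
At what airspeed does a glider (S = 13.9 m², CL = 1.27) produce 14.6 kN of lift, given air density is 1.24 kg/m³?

v = 36.5 m/s

L = ½ρv²S·CL ⇒ v = √(2L/(ρ·S·CL))
v = √(2 × 14600 / (1.24 × 13.9 × 1.27)) = √1334 = 36.5 m/s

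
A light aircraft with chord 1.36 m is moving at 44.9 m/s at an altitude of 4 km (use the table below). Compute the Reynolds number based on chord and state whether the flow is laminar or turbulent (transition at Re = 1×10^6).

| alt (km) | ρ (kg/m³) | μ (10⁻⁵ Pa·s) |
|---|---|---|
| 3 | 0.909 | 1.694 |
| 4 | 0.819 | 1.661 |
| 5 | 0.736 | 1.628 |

At 4 km, from the table: ρ = 0.819 kg/m³, μ = 1.661×10⁻⁵ Pa·s.
Re = ρ·v·c/μ = 0.819 × 44.9 × 1.36 / (1.661×10⁻⁵) = 3.01×10^6
Since 3.01×10^6 > 1×10^6, the flow is turbulent.

Re = 3.01×10^6 (turbulent)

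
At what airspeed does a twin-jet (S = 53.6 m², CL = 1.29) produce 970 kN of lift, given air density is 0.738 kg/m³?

v = 195 m/s

L = ½ρv²S·CL ⇒ v = √(2L/(ρ·S·CL))
v = √(2 × 9.7×10^5 / (0.738 × 53.6 × 1.29)) = √38020 = 195 m/s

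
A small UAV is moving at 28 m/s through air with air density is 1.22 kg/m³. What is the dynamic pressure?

q = ½ρv² = ½ × 1.22 × 28² = 478 Pa

q = 478 Pa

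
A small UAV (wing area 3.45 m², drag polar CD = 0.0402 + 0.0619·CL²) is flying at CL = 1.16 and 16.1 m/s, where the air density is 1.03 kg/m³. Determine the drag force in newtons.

D = 56.9 N

CD = 0.0402 + 0.0619 × 1.16² = 0.1235
D = ½ρv²S·CD = ½ × 1.03 × 16.1² × 3.45 × 0.1235 = 56.9 N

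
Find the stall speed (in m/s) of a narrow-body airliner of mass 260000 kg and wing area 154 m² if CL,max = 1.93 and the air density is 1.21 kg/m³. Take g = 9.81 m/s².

Weight W = mg = 260000 × 9.81 = 2.551×10^6 N.
From L = ½ρV²S·CL,max = W: V_stall = √(2W/(ρSCL,max)) = √(2·2.551×10^6/(1.21·154·1.93))
V_stall = √14180 = 119 m/s

V_stall = 119 m/s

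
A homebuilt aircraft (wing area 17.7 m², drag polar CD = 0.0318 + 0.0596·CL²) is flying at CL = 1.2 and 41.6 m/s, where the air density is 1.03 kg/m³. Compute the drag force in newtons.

CD = 0.0318 + 0.0596 × 1.2² = 0.1176
D = ½ρv²S·CD = ½ × 1.03 × 41.6² × 17.7 × 0.1176 = 1860 N

D = 1860 N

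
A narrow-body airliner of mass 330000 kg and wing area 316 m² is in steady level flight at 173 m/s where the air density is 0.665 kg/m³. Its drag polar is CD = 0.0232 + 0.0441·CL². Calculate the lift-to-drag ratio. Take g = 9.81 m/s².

Weight W = mg = 330000 × 9.81 = 3.2373×10^6 N; in level flight L = W.
Dynamic pressure q = 0.5 × 0.665 × 173² = 9951 Pa.
Required CL = L/(qS) = 3.2373×10^6/(9951·316) = 1.029.
CD = 0.0232 + 0.0441 × 1.029² = 0.06994.
L/D = CL/CD = 1.029 / 0.06994 = 14.7

L/D = 14.7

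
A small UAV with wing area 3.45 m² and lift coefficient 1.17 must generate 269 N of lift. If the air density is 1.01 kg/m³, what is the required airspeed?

v = 11.5 m/s

L = ½ρv²S·CL ⇒ v = √(2L/(ρ·S·CL))
v = √(2 × 269 / (1.01 × 3.45 × 1.17)) = √132 = 11.5 m/s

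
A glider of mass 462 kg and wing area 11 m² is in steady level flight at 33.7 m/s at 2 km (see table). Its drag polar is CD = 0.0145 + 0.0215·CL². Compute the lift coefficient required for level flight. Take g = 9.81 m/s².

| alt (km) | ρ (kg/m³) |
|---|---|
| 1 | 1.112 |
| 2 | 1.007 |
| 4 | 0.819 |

CL = 0.721

At 2 km, from the table: ρ = 1.007 kg/m³.
Weight W = mg = 462 × 9.81 = 4532.2 N; in level flight L = W.
Dynamic pressure q = 0.5 × 1.007 × 33.7² = 571.8 Pa.
Required CL = L/(qS) = 4532.2/(571.8·11) = 0.7205.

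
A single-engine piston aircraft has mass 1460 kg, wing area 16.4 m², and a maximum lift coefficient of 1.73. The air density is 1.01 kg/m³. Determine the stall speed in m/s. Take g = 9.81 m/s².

Weight W = mg = 1460 × 9.81 = 14320 N.
V_stall = √(2W/(ρ·S·CL,max)) = √(2 × 14320 / (1.01 × 16.4 × 1.73))
V_stall = √999.6 = 31.6 m/s

V_stall = 31.6 m/s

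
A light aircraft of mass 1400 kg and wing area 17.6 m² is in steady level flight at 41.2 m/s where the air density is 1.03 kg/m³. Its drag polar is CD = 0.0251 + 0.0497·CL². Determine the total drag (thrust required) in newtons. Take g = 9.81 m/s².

D = 995 N

In steady level flight, lift balances weight: W = mg = 1400 × 9.81 = 13734 N.
q = ½ρv² = ½ × 1.03 × 41.2² = 874.2 Pa.
CL = W/(q·S) = 13734 / (874.2 × 17.6) = 0.8927.
CD = 0.0251 + 0.0497 × 0.8927² = 0.0647.
D = q·S·CD = 874.2 × 17.6 × 0.0647 = 995.5 N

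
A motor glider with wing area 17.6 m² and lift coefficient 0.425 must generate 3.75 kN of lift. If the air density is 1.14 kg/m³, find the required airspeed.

v = 29.7 m/s

L = ½ρv²S·CL ⇒ v = √(2L/(ρ·S·CL))
v = √(2 × 3750 / (1.14 × 17.6 × 0.425)) = √879.5 = 29.7 m/s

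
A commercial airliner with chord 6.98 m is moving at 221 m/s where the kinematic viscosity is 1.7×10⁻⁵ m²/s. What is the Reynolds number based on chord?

Re = 9.07×10^7

Re = v·c/ν = 221 × 6.98 / (1.7×10⁻⁵) = 9.07×10^7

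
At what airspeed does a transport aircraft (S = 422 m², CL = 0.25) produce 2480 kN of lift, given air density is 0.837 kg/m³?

v = 237 m/s

L = ½ρv²S·CL ⇒ v = √(2L/(ρ·S·CL))
v = √(2 × 2.48×10^6 / (0.837 × 422 × 0.25)) = √56170 = 237 m/s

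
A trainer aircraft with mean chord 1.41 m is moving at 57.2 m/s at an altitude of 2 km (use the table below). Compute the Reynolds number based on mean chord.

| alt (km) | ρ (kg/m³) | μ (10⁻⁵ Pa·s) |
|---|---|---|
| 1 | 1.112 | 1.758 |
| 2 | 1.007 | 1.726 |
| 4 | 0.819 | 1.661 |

Re = 4.71×10^6

At 2 km, from the table: ρ = 1.007 kg/m³, μ = 1.726×10⁻⁵ Pa·s.
Re = ρ·v·c/μ = 1.007 × 57.2 × 1.41 / (1.726×10⁻⁵) = 4.71×10^6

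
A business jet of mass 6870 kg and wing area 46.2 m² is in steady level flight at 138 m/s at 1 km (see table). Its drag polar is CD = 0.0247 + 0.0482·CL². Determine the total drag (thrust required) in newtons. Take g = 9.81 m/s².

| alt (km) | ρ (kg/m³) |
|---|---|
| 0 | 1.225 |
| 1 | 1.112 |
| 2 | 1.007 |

D = 12500 N

At 1 km, from the table: ρ = 1.112 kg/m³.
Weight W = mg = 6870 × 9.81 = 67395 N; in level flight L = W.
Dynamic pressure q = 0.5 × 1.112 × 138² = 10590 Pa.
Required CL = L/(qS) = 67395/(10590·46.2) = 0.1378.
CD = 0.0247 + 0.0482 × 0.1378² = 0.02561.
D = q·S·CD = 10590 × 46.2 × 0.02561 = 12530 N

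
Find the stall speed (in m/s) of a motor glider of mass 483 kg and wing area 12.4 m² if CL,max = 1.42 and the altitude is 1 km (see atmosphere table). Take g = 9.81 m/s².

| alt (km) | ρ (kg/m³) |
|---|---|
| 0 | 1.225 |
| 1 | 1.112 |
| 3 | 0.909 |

V_stall = 22 m/s

At 1 km, from the table: ρ = 1.112 kg/m³.
Weight W = mg = 483 × 9.81 = 4738 N.
From L = ½ρV²S·CL,max = W: V_stall = √(2W/(ρSCL,max)) = √(2·4738/(1.112·12.4·1.42))
V_stall = √484 = 22 m/s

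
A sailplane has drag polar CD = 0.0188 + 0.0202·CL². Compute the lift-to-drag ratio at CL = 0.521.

L/D = 21.5

CD = 0.0188 + 0.0202 × 0.521² = 0.02428
L/D = CL/CD = 0.521 / 0.02428 = 21.5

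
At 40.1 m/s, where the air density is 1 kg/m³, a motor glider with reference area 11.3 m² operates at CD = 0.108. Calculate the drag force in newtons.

D = 981 N

Dynamic pressure q = ½ρv² = ½ × 1 × 40.1² = 804 Pa.
D = q·S·CD = 804 × 11.3 × 0.108 = 981 N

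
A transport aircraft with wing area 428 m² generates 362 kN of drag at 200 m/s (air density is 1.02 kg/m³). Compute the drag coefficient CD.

CD = 0.0415

From D = ½ρv²S·CD, rearranging gives CD = 2D/(ρv²S).
CD = 2 × 3.62×10^5 / (1.02 × 200² × 428) = 0.0415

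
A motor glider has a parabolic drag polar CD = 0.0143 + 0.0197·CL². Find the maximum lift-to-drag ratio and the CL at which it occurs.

For CD = CD0 + K·CL², (L/D)max occurs at CL* = √(CD0/K) and equals 1/(2√(K·CD0)).
(L/D)max = 1/(2√(0.0197 × 0.0143)) = 1/(2 × 0.01678) = 29.8
CL* = √(0.0143/0.0197) = 0.852

(L/D)max = 29.8, at CL = 0.852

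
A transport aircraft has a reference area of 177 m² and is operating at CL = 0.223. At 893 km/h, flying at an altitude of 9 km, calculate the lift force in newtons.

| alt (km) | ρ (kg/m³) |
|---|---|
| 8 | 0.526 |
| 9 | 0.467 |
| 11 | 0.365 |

At 9 km, from the table: ρ = 0.467 kg/m³.
Convert speed: v = 893 km/h ÷ 3.6 = 248.1 m/s.
Dynamic pressure q = ½ρv² = ½ × 0.467 × 248.1² = 14370 Pa.
L = q·S·CL = 14370 × 177 × 0.223 = 5.67×10^5 N ≈ 567 kN

L = 5.67×10^5 N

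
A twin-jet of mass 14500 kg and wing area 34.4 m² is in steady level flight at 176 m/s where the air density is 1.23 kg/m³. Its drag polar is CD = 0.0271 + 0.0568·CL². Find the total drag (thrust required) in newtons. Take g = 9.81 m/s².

Weight W = mg = 14500 × 9.81 = 1.4224×10^5 N; in level flight L = W.
q = ½ρv² = ½ × 1.23 × 176² = 19050 Pa.
CL = W/(q·S) = 1.4224×10^5 / (19050 × 34.4) = 0.2171.
CD = 0.0271 + 0.0568 × 0.2171² = 0.02978.
D = q·S·CD = 19050 × 34.4 × 0.02978 = 19510 N

D = 19500 N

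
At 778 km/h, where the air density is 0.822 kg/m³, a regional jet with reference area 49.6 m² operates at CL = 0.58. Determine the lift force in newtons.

Convert speed: v = 778 km/h ÷ 3.6 = 216.1 m/s.
L = ½ρv²S·CL = ½ × 0.822 × 216.1² × 49.6 × 0.58 = 5.52×10^5 N ≈ 552 kN

L = 5.52×10^5 N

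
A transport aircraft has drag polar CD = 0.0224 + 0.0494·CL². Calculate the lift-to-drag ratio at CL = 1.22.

CD = 0.0224 + 0.0494 × 1.22² = 0.09593
L/D = CL/CD = 1.22 / 0.09593 = 12.7

L/D = 12.7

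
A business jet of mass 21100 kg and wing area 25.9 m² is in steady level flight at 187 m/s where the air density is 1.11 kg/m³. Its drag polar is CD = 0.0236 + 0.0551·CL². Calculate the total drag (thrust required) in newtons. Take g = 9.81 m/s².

D = 16600 N

Weight W = mg = 21100 × 9.81 = 2.0699×10^5 N; in level flight L = W.
Dynamic pressure q = 0.5 × 1.11 × 187² = 19410 Pa.
Required CL = L/(qS) = 2.0699×10^5/(19410·25.9) = 0.4118.
CD = 0.0236 + 0.0551 × 0.4118² = 0.03294.
D = q·S·CD = 19410 × 25.9 × 0.03294 = 16560 N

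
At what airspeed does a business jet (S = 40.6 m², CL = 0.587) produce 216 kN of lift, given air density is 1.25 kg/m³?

L = ½ρv²S·CL ⇒ v = √(2L/(ρ·S·CL))
v = √(2 × 2.16×10^5 / (1.25 × 40.6 × 0.587)) = √14500 = 120 m/s

v = 120 m/s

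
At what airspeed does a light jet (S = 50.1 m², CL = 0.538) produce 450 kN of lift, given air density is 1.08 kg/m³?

L = ½ρv²S·CL ⇒ v = √(2L/(ρ·S·CL))
v = √(2 × 4.5×10^5 / (1.08 × 50.1 × 0.538)) = √30920 = 176 m/s

v = 176 m/s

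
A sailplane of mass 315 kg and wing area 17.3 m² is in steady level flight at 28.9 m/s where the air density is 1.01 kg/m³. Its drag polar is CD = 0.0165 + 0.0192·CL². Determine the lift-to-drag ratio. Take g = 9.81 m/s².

Level flight ⇒ L = W = m·g = 315 × 9.81 = 3090.2 N.
Dynamic pressure q = 0.5 × 1.01 × 28.9² = 421.8 Pa.
Required CL = L/(qS) = 3090.2/(421.8·17.3) = 0.4235.
CD = 0.0165 + 0.0192 × 0.4235² = 0.01994.
L/D = CL/CD = 0.4235 / 0.01994 = 21.2

L/D = 21.2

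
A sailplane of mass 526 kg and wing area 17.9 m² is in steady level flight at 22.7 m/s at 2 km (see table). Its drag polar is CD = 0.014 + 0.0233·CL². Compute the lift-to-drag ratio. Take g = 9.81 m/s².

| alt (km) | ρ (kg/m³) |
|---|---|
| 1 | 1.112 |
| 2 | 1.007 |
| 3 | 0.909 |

At 2 km, from the table: ρ = 1.007 kg/m³.
Weight W = mg = 526 × 9.81 = 5160.1 N; in level flight L = W.
q = ½ρv² = ½ × 1.007 × 22.7² = 259.4 Pa.
Required CL = L/(qS) = 5160.1/(259.4·17.9) = 1.111.
CD = 0.014 + 0.0233 × 1.111² = 0.04276.
L/D = CL/CD = 1.111 / 0.04276 = 26

L/D = 26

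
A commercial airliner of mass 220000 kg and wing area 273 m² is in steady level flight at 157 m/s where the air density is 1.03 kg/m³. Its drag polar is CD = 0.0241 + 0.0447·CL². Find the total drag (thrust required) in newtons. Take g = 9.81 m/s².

D = 1.44×10^5 N

Level flight ⇒ L = W = m·g = 220000 × 9.81 = 2.1582×10^6 N.
Dynamic pressure q = 0.5 × 1.03 × 157² = 12690 Pa.
CL = 2W/(ρv²S) = 2×2.1582×10^6/(1.03×157²×273) = 0.6228.
CD = 0.0241 + 0.0447 × 0.6228² = 0.04144.
D = q·S·CD = 12690 × 273 × 0.04144 = 1.436×10^5 N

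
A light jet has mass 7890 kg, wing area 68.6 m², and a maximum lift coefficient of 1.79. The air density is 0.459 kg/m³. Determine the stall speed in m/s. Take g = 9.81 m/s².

V_stall = 52.4 m/s

Stall occurs when L = W at CL,max. W = mg = 7890 × 9.81 = 77400 N.
From L = ½ρV²S·CL,max = W: V_stall = √(2W/(ρSCL,max)) = √(2·77400/(0.459·68.6·1.79))
V_stall = √2747 = 52.4 m/s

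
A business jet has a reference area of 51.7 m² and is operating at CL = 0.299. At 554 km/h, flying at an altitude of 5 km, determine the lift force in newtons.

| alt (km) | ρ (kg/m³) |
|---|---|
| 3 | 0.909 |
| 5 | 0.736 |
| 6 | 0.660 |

At 5 km, from the table: ρ = 0.736 kg/m³.
Convert speed: v = 554 km/h ÷ 3.6 = 153.9 m/s.
L = ½ρv²S·CL = ½ × 0.736 × 153.9² × 51.7 × 0.299 = 1.35×10^5 N ≈ 135 kN

L = 1.35×10^5 N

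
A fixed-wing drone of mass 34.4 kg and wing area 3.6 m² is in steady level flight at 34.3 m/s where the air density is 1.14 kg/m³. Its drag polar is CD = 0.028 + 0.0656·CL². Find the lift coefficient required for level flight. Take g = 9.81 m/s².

CL = 0.14

Level flight ⇒ L = W = m·g = 34.4 × 9.81 = 337.46 N.
Dynamic pressure q = 0.5 × 1.14 × 34.3² = 670.6 Pa.
CL = W/(q·S) = 337.46 / (670.6 × 3.6) = 0.1398.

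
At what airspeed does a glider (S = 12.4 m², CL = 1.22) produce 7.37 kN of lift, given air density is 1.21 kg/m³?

v = 28.4 m/s

L = ½ρv²S·CL ⇒ v = √(2L/(ρ·S·CL))
v = √(2 × 7370 / (1.21 × 12.4 × 1.22)) = √805.2 = 28.4 m/s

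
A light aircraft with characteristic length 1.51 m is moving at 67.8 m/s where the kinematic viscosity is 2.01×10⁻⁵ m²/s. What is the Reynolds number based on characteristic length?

Re = 5.09×10^6

Re = v·c/ν = 67.8 × 1.51 / (2.01×10⁻⁵) = 5.09×10^6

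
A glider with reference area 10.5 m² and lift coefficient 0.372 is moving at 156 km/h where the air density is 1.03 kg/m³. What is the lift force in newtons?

Convert speed: v = 156 km/h ÷ 3.6 = 43.33 m/s.
Dynamic pressure q = ½ρv² = ½ × 1.03 × 43.33² = 967.1 Pa.
L = q·S·CL = 967.1 × 10.5 × 0.372 = 3780 N

L = 3780 N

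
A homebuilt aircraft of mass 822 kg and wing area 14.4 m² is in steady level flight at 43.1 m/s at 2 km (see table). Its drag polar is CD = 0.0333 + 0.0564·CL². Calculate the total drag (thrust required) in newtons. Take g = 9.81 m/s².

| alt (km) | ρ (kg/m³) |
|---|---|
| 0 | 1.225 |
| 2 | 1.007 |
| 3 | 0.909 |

D = 721 N

At 2 km, from the table: ρ = 1.007 kg/m³.
Weight W = mg = 822 × 9.81 = 8063.8 N; in level flight L = W.
Dynamic pressure q = 0.5 × 1.007 × 43.1² = 935.3 Pa.
CL = W/(q·S) = 8063.8 / (935.3 × 14.4) = 0.5987.
CD = 0.0333 + 0.0564 × 0.5987² = 0.05352.
D = q·S·CD = 935.3 × 14.4 × 0.05352 = 720.8 N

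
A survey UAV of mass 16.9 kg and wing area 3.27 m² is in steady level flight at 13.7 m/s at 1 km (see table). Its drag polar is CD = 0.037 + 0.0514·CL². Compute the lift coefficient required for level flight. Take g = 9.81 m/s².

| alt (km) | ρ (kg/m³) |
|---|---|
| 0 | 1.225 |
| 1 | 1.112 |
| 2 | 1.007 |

At 1 km, from the table: ρ = 1.112 kg/m³.
Weight W = mg = 16.9 × 9.81 = 165.79 N; in level flight L = W.
Dynamic pressure q = 0.5 × 1.112 × 13.7² = 104.4 Pa.
CL = W/(q·S) = 165.79 / (104.4 × 3.27) = 0.4858.

CL = 0.486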